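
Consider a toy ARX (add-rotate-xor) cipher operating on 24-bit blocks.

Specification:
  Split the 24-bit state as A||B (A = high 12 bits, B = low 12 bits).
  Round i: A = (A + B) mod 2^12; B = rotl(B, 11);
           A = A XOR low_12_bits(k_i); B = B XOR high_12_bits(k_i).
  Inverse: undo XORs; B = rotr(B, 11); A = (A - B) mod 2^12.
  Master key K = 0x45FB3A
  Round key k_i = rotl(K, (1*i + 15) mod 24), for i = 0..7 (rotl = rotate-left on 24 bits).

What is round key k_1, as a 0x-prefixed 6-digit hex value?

K = 0x45FB3A
k_0 = rotl(K, (1*0+15) mod 24) = rotl(K, 15) = 0x9D22FD
k_1 = rotl(K, (1*1+15) mod 24) = rotl(K, 16) = 0x3A45FB

0x3A45FB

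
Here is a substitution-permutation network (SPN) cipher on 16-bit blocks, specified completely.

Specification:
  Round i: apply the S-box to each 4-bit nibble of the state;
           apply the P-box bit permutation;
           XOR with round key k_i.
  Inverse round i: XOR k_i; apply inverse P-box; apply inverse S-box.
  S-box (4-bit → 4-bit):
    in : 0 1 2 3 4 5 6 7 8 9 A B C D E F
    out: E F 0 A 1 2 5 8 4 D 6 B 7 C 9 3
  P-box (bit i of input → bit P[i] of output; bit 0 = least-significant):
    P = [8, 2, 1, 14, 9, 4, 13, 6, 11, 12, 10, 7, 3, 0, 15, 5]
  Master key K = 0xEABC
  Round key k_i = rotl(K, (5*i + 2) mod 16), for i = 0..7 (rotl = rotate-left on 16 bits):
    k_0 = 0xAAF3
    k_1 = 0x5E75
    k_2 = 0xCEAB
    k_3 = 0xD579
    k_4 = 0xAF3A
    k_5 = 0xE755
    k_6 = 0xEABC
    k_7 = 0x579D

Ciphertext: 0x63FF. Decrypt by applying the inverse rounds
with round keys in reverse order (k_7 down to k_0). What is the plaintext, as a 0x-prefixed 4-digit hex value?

0x8F93

s_0 = ciphertext = 0x63FF
s_1 = InvRound(s_0, k_7) = 0x7AD8
s_2 = InvRound(s_1, k_6) = 0xD575
s_3 = InvRound(s_2, k_5) = 0x7562
s_4 = InvRound(s_3, k_4) = 0x6FB7
s_5 = InvRound(s_4, k_3) = 0x6B9A
s_6 = InvRound(s_5, k_2) = 0x08A4
s_7 = InvRound(s_6, k_1) = 0x50B7
s_8 = InvRound(s_7, k_0) = 0x8F93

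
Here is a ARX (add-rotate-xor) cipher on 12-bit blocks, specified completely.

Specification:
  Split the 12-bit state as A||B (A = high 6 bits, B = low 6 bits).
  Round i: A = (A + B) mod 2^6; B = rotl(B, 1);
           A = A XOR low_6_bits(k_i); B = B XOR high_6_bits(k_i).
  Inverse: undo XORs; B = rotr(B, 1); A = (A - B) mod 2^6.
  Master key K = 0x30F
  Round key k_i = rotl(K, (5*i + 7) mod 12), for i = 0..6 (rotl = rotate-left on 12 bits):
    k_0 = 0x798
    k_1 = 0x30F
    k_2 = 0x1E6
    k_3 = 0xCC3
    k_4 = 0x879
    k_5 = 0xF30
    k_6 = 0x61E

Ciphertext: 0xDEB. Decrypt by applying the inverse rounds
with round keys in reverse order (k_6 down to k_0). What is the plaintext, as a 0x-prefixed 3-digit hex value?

s_0 = ciphertext = 0xDEB
s_1 = InvRound(s_0, k_6) = 0xC39
s_2 = InvRound(s_1, k_5) = 0x7A2
s_3 = InvRound(s_2, k_4) = 0x1A1
s_4 = InvRound(s_3, k_3) = 0xF09
s_5 = InvRound(s_4, k_2) = 0x4C7
s_6 = InvRound(s_5, k_1) = 0xDE5
s_7 = InvRound(s_6, k_0) = 0xCBD

0xCBD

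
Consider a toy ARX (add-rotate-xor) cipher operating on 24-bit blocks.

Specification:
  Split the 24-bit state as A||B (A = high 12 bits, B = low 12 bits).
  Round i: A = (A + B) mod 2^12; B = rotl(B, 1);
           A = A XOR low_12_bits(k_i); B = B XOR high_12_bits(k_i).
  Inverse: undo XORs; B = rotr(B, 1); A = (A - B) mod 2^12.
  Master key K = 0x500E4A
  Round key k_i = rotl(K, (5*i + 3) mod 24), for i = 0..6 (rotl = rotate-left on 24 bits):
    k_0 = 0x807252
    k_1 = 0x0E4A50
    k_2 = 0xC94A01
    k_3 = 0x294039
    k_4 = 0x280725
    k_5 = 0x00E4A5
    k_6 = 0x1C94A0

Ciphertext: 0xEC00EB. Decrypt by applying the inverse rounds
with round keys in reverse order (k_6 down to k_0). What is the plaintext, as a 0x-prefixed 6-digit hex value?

s_0 = ciphertext = 0xEC00EB
s_1 = InvRound(s_0, k_6) = 0x9CF091
s_2 = InvRound(s_1, k_5) = 0x51B84F
s_3 = InvRound(s_2, k_4) = 0x4D7D67
s_4 = InvRound(s_3, k_3) = 0x4F5FF9
s_5 = InvRound(s_4, k_2) = 0x53E9B6
s_6 = InvRound(s_5, k_1) = 0xAC54A9
s_7 = InvRound(s_6, k_0) = 0x240657

0x240657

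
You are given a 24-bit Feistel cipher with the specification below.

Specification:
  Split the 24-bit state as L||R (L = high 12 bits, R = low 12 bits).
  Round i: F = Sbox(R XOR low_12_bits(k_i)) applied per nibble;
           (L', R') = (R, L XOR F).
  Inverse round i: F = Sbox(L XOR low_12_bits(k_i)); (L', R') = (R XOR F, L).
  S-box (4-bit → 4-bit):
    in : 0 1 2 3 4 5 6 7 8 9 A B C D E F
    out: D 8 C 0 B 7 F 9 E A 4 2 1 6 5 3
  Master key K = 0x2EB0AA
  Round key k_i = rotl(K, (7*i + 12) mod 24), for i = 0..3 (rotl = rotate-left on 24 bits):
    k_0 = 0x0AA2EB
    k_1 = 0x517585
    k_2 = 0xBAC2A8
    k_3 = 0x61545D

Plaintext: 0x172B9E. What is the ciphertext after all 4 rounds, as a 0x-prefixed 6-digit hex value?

0xAF7B27

s_0 = plaintext = 0x172B9E
s_1 = Round(s_0, k_0) = 0xB9EBE5
s_2 = Round(s_1, k_1) = 0xBE5E63
s_3 = Round(s_2, k_2) = 0xE63AF7
s_4 = Round(s_3, k_3) = 0xAF7B27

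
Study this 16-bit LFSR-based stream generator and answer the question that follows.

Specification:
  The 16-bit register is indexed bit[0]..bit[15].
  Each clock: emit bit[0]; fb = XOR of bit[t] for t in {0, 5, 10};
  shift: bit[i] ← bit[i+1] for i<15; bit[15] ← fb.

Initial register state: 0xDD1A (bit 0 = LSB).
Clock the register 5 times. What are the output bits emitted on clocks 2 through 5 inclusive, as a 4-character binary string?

reg_0 = 0xDD1A
clock 1: out=0, reg = 0xEE8D
clock 2: out=1, reg = 0x7746
clock 3: out=0, reg = 0xBBA3
clock 4: out=1, reg = 0x5DD1
clock 5: out=1, reg = 0x2EE8

1011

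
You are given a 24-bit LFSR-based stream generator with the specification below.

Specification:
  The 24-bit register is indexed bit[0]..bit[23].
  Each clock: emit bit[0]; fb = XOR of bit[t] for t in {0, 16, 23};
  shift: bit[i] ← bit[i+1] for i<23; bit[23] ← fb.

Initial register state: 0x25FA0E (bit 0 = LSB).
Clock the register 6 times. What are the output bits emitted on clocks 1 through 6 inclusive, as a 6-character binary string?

reg_0 = 0x25FA0E
clock 1: out=0, reg = 0x92FD07
clock 2: out=1, reg = 0x497E83
clock 3: out=1, reg = 0x24BF41
clock 4: out=1, reg = 0x925FA0
clock 5: out=0, reg = 0xC92FD0
clock 6: out=0, reg = 0x6497E8

011100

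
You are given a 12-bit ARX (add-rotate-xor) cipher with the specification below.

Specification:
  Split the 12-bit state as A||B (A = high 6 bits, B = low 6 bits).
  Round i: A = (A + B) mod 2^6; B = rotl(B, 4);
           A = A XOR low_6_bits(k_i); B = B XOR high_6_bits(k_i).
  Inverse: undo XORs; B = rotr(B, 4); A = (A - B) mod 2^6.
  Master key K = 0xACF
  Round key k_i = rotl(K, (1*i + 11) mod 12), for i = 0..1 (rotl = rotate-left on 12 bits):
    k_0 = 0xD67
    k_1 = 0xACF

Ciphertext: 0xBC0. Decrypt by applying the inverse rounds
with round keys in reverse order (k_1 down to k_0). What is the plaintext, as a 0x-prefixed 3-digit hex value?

0xA2D

s_0 = ciphertext = 0xBC0
s_1 = InvRound(s_0, k_1) = 0xCAE
s_2 = InvRound(s_1, k_0) = 0xA2D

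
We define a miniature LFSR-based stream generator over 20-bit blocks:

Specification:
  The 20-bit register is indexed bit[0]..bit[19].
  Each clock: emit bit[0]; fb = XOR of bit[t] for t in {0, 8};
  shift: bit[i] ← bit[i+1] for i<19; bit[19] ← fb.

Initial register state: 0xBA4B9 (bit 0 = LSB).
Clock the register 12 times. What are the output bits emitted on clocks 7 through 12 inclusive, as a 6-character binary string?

reg_0 = 0xBA4B9
clock 1: out=1, reg = 0xDD25C
clock 2: out=0, reg = 0x6E92E
clock 3: out=0, reg = 0xB7497
clock 4: out=1, reg = 0xDBA4B
clock 5: out=1, reg = 0xEDD25
clock 6: out=1, reg = 0x76E92
clock 7: out=0, reg = 0x3B749
clock 8: out=1, reg = 0x1DBA4
clock 9: out=0, reg = 0x8EDD2
clock 10: out=0, reg = 0xC76E9
clock 11: out=1, reg = 0xE3B74
clock 12: out=0, reg = 0xF1DBA

010010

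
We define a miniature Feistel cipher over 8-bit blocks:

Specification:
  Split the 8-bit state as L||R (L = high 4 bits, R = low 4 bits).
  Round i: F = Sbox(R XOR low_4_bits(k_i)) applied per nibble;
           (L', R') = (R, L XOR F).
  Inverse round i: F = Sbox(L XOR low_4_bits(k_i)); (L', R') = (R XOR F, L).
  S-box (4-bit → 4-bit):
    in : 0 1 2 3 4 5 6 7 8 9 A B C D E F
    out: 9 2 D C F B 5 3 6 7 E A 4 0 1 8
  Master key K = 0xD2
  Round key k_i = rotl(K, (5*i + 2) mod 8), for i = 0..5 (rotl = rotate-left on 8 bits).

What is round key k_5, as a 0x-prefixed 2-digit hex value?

0x96

K = 0xD2
k_0 = rotl(K, (5*0+2) mod 8) = rotl(K, 2) = 0x4B
k_1 = rotl(K, (5*1+2) mod 8) = rotl(K, 7) = 0x69
k_2 = rotl(K, (5*2+2) mod 8) = rotl(K, 4) = 0x2D
k_3 = rotl(K, (5*3+2) mod 8) = rotl(K, 1) = 0xA5
k_4 = rotl(K, (5*4+2) mod 8) = rotl(K, 6) = 0xB4
k_5 = rotl(K, (5*5+2) mod 8) = rotl(K, 3) = 0x96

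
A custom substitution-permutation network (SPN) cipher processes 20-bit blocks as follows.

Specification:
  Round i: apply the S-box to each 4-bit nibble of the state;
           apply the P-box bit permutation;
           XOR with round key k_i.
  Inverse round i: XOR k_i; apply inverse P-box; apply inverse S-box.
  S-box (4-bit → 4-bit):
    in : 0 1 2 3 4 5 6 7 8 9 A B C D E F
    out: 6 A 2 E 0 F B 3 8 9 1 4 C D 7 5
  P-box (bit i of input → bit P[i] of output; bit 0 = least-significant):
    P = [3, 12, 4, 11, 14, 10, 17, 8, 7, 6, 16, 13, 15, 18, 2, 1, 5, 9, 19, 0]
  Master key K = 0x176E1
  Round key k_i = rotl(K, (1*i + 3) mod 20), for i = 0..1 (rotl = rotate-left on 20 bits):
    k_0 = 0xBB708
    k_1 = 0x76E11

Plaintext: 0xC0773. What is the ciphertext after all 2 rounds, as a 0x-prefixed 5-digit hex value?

0x0A52D

s_0 = plaintext = 0xC0773
s_1 = Round(s_0, k_0) = 0x7EBDD
s_2 = Round(s_1, k_1) = 0x0A52D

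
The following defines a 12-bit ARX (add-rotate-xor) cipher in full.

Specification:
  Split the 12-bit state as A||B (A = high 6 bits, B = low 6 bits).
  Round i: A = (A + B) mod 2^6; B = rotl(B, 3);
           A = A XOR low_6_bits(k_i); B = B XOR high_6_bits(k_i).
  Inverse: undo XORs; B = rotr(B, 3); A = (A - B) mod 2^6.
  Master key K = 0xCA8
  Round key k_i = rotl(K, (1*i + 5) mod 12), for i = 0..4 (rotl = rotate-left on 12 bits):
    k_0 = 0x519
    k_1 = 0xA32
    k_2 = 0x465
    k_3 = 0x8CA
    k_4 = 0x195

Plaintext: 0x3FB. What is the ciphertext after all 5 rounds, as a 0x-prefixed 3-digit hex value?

0x805

s_0 = plaintext = 0x3FB
s_1 = Round(s_0, k_0) = 0x4CB
s_2 = Round(s_1, k_1) = 0xB31
s_3 = Round(s_2, k_2) = 0xE1F
s_4 = Round(s_3, k_3) = 0x758
s_5 = Round(s_4, k_4) = 0x805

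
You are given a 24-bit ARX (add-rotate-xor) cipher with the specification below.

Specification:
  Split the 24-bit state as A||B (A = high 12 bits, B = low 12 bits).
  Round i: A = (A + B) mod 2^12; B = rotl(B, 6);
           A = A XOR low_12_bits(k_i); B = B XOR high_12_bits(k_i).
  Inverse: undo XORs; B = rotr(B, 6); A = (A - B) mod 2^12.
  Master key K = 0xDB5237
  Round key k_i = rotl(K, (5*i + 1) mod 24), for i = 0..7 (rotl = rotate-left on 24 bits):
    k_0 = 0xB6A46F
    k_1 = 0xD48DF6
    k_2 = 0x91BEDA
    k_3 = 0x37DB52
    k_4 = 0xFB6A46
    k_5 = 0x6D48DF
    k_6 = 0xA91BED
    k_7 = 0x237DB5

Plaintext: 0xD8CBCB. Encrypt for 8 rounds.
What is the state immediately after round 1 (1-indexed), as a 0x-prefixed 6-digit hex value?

s_0 = plaintext = 0xD8CBCB
s_1 = Round(s_0, k_0) = 0xD38985
s_2 = Round(s_1, k_1) = 0xB4BC2E
s_3 = Round(s_2, k_2) = 0x9A32AB
s_4 = Round(s_3, k_3) = 0x71C9B7
s_5 = Round(s_4, k_4) = 0xA95250
s_6 = Round(s_5, k_5) = 0x43A2DD
s_7 = Round(s_6, k_6) = 0xCFADDA
s_8 = Round(s_7, k_7) = 0x761480

0xD38985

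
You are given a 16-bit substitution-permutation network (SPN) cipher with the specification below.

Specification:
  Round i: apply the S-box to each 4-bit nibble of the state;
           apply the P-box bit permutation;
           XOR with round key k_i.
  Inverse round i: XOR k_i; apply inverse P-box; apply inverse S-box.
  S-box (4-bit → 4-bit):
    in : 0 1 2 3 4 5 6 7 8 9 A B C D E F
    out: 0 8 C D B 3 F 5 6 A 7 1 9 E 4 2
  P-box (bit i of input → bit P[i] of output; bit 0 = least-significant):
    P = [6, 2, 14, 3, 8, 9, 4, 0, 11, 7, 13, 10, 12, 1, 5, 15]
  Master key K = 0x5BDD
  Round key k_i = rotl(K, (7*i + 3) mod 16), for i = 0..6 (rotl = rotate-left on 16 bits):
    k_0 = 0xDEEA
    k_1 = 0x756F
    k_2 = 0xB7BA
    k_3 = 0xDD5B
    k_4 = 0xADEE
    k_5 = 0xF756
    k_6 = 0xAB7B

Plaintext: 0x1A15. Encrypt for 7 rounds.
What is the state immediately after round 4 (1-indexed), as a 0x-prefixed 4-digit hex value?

s_0 = plaintext = 0x1A15
s_1 = Round(s_0, k_0) = 0x762F
s_2 = Round(s_1, k_1) = 0x49DA
s_3 = Round(s_2, k_2) = 0x616D
s_4 = Round(s_3, k_3) = 0x0A64
s_5 = Round(s_4, k_4) = 0x8633
s_6 = Round(s_5, k_5) = 0x9AAD
s_7 = Round(s_6, k_6) = 0x40E5

0x0A64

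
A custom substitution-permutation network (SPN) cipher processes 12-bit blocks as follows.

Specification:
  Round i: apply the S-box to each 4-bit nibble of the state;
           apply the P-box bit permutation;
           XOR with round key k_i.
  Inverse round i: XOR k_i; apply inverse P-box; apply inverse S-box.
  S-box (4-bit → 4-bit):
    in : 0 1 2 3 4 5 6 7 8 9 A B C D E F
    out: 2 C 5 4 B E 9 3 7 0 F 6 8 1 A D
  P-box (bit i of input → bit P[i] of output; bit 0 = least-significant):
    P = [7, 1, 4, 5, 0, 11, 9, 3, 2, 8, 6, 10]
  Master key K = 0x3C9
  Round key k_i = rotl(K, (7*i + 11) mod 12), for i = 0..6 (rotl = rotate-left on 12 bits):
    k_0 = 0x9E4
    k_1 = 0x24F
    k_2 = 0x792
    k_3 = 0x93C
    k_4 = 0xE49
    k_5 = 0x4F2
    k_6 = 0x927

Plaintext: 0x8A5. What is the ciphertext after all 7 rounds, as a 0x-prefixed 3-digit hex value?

s_0 = plaintext = 0x8A5
s_1 = Round(s_0, k_0) = 0x29B
s_2 = Round(s_1, k_1) = 0x219
s_3 = Round(s_2, k_2) = 0x5DE
s_4 = Round(s_3, k_3) = 0xC5F
s_5 = Round(s_4, k_4) = 0x0F1
s_6 = Round(s_5, k_5) = 0x7CB
s_7 = Round(s_6, k_6) = 0x839

0x839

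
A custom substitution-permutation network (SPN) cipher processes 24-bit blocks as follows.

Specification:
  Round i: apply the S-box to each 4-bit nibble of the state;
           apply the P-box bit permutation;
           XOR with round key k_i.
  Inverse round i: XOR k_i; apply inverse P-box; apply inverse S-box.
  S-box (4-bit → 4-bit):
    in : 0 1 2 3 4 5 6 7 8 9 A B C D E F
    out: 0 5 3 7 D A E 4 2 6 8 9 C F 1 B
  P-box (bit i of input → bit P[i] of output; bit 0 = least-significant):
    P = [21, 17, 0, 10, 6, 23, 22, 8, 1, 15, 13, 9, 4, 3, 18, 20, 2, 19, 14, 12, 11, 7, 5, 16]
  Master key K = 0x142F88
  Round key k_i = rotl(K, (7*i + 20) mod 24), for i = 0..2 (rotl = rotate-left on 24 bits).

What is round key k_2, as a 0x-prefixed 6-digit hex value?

K = 0x142F88
k_0 = rotl(K, (7*0+20) mod 24) = rotl(K, 20) = 0x8142F8
k_1 = rotl(K, (7*1+20) mod 24) = rotl(K, 3) = 0xA17C40
k_2 = rotl(K, (7*2+20) mod 24) = rotl(K, 10) = 0xBE2050

0xBE2050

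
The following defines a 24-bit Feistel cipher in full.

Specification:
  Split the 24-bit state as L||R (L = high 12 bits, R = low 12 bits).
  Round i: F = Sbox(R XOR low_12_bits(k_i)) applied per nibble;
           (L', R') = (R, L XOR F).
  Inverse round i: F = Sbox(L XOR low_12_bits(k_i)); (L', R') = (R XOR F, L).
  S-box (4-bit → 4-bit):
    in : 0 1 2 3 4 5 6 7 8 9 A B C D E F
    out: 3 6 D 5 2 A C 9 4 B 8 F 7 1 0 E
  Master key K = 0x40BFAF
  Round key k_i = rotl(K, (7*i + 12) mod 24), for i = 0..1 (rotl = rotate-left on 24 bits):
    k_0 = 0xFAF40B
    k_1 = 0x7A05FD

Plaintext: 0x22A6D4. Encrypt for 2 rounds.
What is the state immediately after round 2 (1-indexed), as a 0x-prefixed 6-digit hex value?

s_0 = plaintext = 0x22A6D4
s_1 = Round(s_0, k_0) = 0x6D4F34
s_2 = Round(s_1, k_1) = 0xF34EAF

0xF34EAF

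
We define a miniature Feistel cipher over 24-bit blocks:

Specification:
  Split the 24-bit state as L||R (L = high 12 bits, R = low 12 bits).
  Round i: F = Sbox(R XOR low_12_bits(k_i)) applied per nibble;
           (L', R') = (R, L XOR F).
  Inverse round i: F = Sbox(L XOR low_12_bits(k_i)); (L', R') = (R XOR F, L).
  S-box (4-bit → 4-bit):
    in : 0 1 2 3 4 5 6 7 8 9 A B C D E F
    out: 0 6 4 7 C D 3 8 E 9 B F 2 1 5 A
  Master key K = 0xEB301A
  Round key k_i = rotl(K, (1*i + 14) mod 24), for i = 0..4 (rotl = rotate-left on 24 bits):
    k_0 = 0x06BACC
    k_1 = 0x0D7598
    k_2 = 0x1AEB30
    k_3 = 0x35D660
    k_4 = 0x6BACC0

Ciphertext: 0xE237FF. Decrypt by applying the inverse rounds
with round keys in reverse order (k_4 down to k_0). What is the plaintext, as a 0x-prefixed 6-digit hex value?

s_0 = ciphertext = 0xE237FF
s_1 = InvRound(s_0, k_4) = 0x3A8E23
s_2 = InvRound(s_1, k_3) = 0x30D3A8
s_3 = InvRound(s_2, k_2) = 0xDD930D
s_4 = InvRound(s_3, k_1) = 0xDCBDD9
s_5 = InvRound(s_4, k_0) = 0x5D1DCB

0x5D1DCB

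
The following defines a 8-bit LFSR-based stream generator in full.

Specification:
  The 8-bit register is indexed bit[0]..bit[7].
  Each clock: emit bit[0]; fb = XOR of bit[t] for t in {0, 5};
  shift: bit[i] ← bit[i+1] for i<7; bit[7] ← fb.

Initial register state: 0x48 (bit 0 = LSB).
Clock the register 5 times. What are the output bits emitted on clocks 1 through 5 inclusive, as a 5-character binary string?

reg_0 = 0x48
clock 1: out=0, reg = 0x24
clock 2: out=0, reg = 0x92
clock 3: out=0, reg = 0x49
clock 4: out=1, reg = 0xA4
clock 5: out=0, reg = 0xD2

00010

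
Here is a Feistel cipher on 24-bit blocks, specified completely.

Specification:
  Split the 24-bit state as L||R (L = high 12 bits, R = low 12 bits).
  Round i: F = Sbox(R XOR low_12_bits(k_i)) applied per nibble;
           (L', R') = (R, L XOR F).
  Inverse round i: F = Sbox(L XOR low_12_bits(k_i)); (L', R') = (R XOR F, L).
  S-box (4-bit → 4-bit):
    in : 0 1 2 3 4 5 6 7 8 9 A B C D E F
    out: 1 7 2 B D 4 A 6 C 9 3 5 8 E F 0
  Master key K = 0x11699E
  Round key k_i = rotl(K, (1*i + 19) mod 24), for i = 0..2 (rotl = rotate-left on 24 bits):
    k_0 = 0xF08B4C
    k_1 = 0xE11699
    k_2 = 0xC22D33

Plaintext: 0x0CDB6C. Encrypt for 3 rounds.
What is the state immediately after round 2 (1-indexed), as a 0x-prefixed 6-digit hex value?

s_0 = plaintext = 0x0CDB6C
s_1 = Round(s_0, k_0) = 0xB6C1EC
s_2 = Round(s_1, k_1) = 0x1ECD08
s_3 = Round(s_2, k_2) = 0xD08059

0x1ECD08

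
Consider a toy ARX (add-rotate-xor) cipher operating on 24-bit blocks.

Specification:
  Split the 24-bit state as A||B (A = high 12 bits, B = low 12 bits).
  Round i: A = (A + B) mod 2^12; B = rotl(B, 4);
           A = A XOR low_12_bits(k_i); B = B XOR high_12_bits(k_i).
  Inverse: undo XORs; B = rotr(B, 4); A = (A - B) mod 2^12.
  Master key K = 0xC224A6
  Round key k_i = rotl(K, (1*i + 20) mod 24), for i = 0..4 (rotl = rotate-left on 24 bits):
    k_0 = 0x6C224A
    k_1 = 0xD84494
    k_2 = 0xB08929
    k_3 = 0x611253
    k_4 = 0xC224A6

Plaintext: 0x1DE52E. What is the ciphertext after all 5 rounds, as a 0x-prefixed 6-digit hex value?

s_0 = plaintext = 0x1DE52E
s_1 = Round(s_0, k_0) = 0x546427
s_2 = Round(s_1, k_1) = 0xDF9FF0
s_3 = Round(s_2, k_2) = 0x4C0407
s_4 = Round(s_3, k_3) = 0xA94665
s_5 = Round(s_4, k_4) = 0x45FA74

0x45FA74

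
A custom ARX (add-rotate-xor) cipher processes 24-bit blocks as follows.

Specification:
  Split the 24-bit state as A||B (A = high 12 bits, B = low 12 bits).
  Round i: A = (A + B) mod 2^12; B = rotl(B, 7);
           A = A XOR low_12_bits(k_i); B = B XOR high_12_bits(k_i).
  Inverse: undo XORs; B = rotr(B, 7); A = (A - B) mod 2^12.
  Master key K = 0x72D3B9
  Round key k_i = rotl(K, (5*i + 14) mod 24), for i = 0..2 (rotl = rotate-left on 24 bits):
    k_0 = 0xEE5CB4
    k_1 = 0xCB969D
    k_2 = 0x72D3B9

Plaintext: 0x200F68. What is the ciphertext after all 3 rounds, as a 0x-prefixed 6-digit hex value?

0x16D1B2

s_0 = plaintext = 0x200F68
s_1 = Round(s_0, k_0) = 0xDDCA9E
s_2 = Round(s_1, k_1) = 0xEE73ED
s_3 = Round(s_2, k_2) = 0x16D1B2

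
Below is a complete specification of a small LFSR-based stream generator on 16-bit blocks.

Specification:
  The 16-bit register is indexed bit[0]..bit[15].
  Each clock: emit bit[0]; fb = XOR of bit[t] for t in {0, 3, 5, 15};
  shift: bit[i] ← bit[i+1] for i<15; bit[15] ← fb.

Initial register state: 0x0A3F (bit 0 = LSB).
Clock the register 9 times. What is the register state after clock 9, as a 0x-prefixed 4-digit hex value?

reg_0 = 0x0A3F
clock 1: out=1, reg = 0x851F
clock 2: out=1, reg = 0xC28F
clock 3: out=1, reg = 0xE147
clock 4: out=1, reg = 0x70A3
clock 5: out=1, reg = 0x3851
clock 6: out=1, reg = 0x9C28
clock 7: out=0, reg = 0xCE14
clock 8: out=0, reg = 0xE70A
clock 9: out=0, reg = 0x7385

0x7385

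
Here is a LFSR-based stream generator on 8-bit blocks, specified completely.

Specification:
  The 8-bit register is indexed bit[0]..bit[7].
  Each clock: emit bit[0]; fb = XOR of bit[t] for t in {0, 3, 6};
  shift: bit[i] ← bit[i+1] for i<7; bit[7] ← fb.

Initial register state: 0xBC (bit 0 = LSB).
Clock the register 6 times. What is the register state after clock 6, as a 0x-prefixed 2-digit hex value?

reg_0 = 0xBC
clock 1: out=0, reg = 0xDE
clock 2: out=0, reg = 0x6F
clock 3: out=1, reg = 0xB7
clock 4: out=1, reg = 0xDB
clock 5: out=1, reg = 0xED
clock 6: out=1, reg = 0xF6

0xF6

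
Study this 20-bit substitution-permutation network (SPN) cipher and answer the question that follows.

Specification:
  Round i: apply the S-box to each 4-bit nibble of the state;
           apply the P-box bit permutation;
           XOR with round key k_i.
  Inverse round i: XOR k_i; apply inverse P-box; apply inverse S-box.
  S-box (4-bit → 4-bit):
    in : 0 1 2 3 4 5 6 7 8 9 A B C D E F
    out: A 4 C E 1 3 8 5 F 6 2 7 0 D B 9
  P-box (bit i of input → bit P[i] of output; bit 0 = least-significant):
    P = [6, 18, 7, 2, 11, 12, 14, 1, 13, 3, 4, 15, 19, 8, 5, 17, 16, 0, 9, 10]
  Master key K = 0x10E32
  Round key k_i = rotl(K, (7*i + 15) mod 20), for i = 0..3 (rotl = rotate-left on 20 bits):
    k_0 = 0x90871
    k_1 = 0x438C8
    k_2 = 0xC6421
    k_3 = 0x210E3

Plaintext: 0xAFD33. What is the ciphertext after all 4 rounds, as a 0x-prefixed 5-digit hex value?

s_0 = plaintext = 0xAFD33
s_1 = Round(s_0, k_0) = 0x7F8E6
s_2 = Round(s_1, k_1) = 0xF82D6
s_3 = Round(s_2, k_2) = 0x7A917
s_4 = Round(s_3, k_3) = 0x3533B

0x3533B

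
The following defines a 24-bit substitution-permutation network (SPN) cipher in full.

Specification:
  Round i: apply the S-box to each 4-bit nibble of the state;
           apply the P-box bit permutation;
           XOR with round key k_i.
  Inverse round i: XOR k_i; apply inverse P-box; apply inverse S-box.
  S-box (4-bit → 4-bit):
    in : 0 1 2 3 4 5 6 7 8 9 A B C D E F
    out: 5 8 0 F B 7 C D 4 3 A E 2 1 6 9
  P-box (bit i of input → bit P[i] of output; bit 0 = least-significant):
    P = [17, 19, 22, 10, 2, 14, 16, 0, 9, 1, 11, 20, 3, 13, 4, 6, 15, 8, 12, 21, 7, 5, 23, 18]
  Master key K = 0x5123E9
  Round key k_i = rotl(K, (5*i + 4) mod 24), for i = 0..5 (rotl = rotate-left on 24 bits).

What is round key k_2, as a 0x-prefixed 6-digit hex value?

0xFA5448

K = 0x5123E9
k_0 = rotl(K, (5*0+4) mod 24) = rotl(K, 4) = 0x123E95
k_1 = rotl(K, (5*1+4) mod 24) = rotl(K, 9) = 0x47D2A2
k_2 = rotl(K, (5*2+4) mod 24) = rotl(K, 14) = 0xFA5448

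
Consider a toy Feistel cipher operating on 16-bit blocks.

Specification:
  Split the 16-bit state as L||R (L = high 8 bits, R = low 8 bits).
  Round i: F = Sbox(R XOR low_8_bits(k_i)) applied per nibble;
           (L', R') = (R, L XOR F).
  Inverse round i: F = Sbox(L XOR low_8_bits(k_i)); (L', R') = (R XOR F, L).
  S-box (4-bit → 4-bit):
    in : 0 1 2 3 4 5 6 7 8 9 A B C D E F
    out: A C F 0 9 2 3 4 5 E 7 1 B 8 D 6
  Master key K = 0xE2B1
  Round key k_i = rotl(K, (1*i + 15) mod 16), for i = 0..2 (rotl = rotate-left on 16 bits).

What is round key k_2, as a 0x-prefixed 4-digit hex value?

0xC563

K = 0xE2B1
k_0 = rotl(K, (1*0+15) mod 16) = rotl(K, 15) = 0xF158
k_1 = rotl(K, (1*1+15) mod 16) = rotl(K, 0) = 0xE2B1
k_2 = rotl(K, (1*2+15) mod 16) = rotl(K, 1) = 0xC563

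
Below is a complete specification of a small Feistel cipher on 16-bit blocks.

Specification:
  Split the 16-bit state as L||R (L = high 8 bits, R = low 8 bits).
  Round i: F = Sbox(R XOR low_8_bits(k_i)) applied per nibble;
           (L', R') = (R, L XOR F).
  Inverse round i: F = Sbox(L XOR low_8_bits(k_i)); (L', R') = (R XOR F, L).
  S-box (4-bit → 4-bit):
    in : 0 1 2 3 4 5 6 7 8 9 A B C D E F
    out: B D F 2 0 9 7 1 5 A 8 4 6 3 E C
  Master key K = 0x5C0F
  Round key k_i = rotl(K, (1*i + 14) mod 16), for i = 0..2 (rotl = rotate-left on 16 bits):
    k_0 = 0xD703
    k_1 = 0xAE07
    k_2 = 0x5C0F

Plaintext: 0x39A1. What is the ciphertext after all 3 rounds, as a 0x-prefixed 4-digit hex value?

s_0 = plaintext = 0x39A1
s_1 = Round(s_0, k_0) = 0xA1B6
s_2 = Round(s_1, k_1) = 0xB6EC
s_3 = Round(s_2, k_2) = 0xEC54

0xEC54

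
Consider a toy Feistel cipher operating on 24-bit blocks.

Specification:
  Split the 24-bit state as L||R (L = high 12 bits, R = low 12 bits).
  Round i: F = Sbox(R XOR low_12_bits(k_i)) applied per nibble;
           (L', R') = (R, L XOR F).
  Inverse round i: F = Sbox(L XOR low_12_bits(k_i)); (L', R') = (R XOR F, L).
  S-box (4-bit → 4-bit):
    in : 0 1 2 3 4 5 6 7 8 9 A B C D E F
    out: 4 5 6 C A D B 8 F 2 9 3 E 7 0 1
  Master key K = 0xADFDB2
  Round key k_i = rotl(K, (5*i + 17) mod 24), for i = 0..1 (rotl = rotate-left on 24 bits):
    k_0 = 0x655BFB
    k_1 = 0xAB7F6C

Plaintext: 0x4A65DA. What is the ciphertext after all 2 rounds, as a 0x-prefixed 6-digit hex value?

0x4C364B

s_0 = plaintext = 0x4A65DA
s_1 = Round(s_0, k_0) = 0x5DA4C3
s_2 = Round(s_1, k_1) = 0x4C364B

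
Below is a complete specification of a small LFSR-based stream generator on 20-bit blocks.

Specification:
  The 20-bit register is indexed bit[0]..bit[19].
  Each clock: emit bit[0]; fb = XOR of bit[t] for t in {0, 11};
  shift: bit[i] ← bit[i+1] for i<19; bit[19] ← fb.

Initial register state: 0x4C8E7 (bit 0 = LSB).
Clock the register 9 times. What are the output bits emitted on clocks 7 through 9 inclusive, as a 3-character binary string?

reg_0 = 0x4C8E7
clock 1: out=1, reg = 0x26473
clock 2: out=1, reg = 0x93239
clock 3: out=1, reg = 0xC991C
clock 4: out=0, reg = 0xE4C8E
clock 5: out=0, reg = 0xF2647
clock 6: out=1, reg = 0xF9323
clock 7: out=1, reg = 0xFC991
clock 8: out=1, reg = 0x7E4C8
clock 9: out=0, reg = 0x3F264

110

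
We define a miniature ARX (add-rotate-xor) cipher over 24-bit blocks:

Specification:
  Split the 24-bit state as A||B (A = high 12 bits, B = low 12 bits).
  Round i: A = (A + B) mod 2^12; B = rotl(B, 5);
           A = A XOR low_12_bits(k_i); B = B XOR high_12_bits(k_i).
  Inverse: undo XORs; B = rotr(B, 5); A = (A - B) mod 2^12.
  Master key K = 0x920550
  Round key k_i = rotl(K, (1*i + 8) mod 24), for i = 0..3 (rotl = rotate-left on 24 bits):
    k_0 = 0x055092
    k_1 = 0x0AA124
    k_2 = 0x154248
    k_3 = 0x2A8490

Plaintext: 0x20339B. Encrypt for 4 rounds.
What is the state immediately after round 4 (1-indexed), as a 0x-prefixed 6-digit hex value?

0xBB7991

s_0 = plaintext = 0x20339B
s_1 = Round(s_0, k_0) = 0x50C332
s_2 = Round(s_1, k_1) = 0x91A6EC
s_3 = Round(s_2, k_2) = 0x24ECD9
s_4 = Round(s_3, k_3) = 0xBB7991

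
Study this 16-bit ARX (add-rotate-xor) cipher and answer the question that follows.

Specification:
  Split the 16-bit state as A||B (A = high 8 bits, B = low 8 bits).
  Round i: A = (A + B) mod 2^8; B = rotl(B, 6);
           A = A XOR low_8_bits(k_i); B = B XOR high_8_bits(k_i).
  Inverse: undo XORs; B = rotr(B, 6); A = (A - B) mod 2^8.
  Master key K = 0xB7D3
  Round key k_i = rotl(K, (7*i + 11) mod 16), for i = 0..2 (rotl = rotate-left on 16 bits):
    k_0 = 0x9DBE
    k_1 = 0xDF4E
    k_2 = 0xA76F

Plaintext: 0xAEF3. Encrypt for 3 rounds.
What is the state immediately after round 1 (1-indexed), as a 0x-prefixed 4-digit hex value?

s_0 = plaintext = 0xAEF3
s_1 = Round(s_0, k_0) = 0x1F61
s_2 = Round(s_1, k_1) = 0xCE87
s_3 = Round(s_2, k_2) = 0x3A46

0x1F61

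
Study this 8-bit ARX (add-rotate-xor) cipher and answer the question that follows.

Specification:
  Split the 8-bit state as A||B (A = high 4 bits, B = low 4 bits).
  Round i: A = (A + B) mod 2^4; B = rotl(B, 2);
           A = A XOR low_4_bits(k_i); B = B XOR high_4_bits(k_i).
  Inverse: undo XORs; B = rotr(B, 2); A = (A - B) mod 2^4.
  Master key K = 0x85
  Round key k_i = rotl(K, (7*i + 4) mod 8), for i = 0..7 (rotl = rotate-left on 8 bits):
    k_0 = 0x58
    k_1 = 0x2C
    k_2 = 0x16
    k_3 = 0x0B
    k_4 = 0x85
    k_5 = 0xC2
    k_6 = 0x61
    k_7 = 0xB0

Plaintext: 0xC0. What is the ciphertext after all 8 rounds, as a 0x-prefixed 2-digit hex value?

s_0 = plaintext = 0xC0
s_1 = Round(s_0, k_0) = 0x45
s_2 = Round(s_1, k_1) = 0x57
s_3 = Round(s_2, k_2) = 0xAC
s_4 = Round(s_3, k_3) = 0xD3
s_5 = Round(s_4, k_4) = 0x54
s_6 = Round(s_5, k_5) = 0xBD
s_7 = Round(s_6, k_6) = 0x91
s_8 = Round(s_7, k_7) = 0xAF

0xAF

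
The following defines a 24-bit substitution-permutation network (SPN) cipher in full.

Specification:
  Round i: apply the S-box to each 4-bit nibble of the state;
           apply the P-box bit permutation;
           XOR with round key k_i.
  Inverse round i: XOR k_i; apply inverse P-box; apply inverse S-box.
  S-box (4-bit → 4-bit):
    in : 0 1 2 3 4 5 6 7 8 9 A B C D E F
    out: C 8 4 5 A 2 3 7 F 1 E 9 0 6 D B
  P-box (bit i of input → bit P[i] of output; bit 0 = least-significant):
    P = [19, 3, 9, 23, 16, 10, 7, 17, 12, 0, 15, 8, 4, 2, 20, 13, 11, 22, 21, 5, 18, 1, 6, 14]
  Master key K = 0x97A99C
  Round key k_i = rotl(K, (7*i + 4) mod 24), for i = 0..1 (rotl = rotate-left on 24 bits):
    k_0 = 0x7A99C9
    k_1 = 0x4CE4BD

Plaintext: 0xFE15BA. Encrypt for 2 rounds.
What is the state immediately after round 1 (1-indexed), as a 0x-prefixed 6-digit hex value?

s_0 = plaintext = 0xFE15BA
s_1 = Round(s_0, k_0) = 0xDDF3E2
s_2 = Round(s_1, k_1) = 0x2F566B

0xDDF3E2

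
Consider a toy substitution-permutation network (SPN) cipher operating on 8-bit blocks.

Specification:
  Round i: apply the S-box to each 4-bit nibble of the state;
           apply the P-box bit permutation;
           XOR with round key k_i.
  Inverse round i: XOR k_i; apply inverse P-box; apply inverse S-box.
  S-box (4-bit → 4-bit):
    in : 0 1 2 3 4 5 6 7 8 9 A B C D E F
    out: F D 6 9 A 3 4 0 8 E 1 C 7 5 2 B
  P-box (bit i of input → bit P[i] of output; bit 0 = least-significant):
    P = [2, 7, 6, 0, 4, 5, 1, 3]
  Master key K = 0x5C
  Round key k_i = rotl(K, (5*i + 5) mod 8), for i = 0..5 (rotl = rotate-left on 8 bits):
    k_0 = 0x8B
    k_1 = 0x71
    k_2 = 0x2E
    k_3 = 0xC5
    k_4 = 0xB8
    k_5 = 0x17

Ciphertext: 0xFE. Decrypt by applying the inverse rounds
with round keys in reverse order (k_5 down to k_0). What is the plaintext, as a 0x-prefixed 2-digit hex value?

s_0 = ciphertext = 0xFE
s_1 = InvRound(s_0, k_5) = 0x49
s_2 = InvRound(s_1, k_4) = 0x59
s_3 = InvRound(s_2, k_3) = 0x35
s_4 = InvRound(s_3, k_2) = 0x18
s_5 = InvRound(s_4, k_1) = 0x4B
s_6 = InvRound(s_5, k_0) = 0x72

0x72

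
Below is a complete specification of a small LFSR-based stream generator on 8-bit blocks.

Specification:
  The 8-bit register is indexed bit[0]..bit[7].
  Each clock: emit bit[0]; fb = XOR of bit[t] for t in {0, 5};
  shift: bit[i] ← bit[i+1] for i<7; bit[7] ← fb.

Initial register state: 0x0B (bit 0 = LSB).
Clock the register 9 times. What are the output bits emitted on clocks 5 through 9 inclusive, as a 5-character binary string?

reg_0 = 0x0B
clock 1: out=1, reg = 0x85
clock 2: out=1, reg = 0xC2
clock 3: out=0, reg = 0x61
clock 4: out=1, reg = 0x30
clock 5: out=0, reg = 0x98
clock 6: out=0, reg = 0x4C
clock 7: out=0, reg = 0x26
clock 8: out=0, reg = 0x93
clock 9: out=1, reg = 0xC9

00001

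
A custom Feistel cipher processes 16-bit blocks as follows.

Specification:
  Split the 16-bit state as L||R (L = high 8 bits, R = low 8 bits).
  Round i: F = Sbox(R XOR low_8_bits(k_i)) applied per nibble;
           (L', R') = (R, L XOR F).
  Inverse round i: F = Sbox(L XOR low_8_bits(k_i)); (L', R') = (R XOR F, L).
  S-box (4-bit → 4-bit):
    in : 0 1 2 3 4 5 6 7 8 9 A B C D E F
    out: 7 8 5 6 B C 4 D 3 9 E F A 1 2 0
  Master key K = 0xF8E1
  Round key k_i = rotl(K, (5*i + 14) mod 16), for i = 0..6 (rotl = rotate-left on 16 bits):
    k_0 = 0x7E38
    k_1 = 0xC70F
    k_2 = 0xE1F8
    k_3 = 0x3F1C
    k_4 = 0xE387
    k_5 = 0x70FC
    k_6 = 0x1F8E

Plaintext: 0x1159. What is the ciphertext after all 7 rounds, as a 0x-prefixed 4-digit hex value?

s_0 = plaintext = 0x1159
s_1 = Round(s_0, k_0) = 0x5959
s_2 = Round(s_1, k_1) = 0x599D
s_3 = Round(s_2, k_2) = 0x9D15
s_4 = Round(s_3, k_3) = 0x15E4
s_5 = Round(s_4, k_4) = 0xE453
s_6 = Round(s_5, k_5) = 0x5304
s_7 = Round(s_6, k_6) = 0x046D

0x046D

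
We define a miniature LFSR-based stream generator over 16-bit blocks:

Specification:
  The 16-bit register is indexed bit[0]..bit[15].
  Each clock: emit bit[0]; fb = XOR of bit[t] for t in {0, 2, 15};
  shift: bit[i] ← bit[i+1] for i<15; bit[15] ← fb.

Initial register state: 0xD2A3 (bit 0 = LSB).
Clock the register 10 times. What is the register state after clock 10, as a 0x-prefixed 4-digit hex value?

0x81B4

reg_0 = 0xD2A3
clock 1: out=1, reg = 0x6951
clock 2: out=1, reg = 0xB4A8
clock 3: out=0, reg = 0xDA54
clock 4: out=0, reg = 0x6D2A
clock 5: out=0, reg = 0x3695
clock 6: out=1, reg = 0x1B4A
clock 7: out=0, reg = 0x0DA5
clock 8: out=1, reg = 0x06D2
clock 9: out=0, reg = 0x0369
clock 10: out=1, reg = 0x81B4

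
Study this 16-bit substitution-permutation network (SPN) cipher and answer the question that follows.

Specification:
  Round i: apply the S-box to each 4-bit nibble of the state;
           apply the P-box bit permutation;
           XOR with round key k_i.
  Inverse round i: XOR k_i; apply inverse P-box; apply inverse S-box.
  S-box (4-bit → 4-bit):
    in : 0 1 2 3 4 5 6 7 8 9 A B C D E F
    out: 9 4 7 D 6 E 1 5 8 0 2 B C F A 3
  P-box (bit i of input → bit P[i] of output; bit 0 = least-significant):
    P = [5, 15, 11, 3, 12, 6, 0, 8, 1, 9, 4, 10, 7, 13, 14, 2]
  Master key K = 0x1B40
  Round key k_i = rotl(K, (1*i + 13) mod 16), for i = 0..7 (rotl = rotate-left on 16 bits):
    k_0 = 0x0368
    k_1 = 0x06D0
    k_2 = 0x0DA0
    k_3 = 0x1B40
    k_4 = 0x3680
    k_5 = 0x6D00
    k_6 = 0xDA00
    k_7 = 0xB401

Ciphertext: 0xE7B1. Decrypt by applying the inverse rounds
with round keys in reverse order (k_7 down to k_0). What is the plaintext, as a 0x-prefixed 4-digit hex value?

s_0 = ciphertext = 0xE7B1
s_1 = InvRound(s_0, k_7) = 0x7406
s_2 = InvRound(s_1, k_6) = 0xEB94
s_3 = InvRound(s_2, k_5) = 0x059A
s_4 = InvRound(s_3, k_4) = 0xA208
s_5 = InvRound(s_4, k_3) = 0xA9B5
s_6 = InvRound(s_5, k_2) = 0xEC1A
s_7 = InvRound(s_6, k_1) = 0x2FA5
s_8 = InvRound(s_7, k_0) = 0xB84C

0xB84C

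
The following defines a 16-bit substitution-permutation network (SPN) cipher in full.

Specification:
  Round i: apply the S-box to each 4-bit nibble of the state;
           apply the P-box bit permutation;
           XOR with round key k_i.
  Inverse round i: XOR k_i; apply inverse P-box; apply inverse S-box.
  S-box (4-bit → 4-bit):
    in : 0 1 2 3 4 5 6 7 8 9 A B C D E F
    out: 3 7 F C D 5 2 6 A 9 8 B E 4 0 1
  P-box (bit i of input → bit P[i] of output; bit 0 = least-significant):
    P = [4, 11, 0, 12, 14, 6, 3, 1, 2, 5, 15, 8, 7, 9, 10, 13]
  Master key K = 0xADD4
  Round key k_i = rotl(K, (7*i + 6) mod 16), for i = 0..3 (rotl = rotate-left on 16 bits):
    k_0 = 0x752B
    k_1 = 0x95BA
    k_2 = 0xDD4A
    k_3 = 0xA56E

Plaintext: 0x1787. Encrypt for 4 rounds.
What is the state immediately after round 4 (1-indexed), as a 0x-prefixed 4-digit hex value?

0x93A7

s_0 = plaintext = 0x1787
s_1 = Round(s_0, k_0) = 0xFBC8
s_2 = Round(s_1, k_1) = 0x8C54
s_3 = Round(s_2, k_2) = 0x2E73
s_4 = Round(s_3, k_3) = 0x93A7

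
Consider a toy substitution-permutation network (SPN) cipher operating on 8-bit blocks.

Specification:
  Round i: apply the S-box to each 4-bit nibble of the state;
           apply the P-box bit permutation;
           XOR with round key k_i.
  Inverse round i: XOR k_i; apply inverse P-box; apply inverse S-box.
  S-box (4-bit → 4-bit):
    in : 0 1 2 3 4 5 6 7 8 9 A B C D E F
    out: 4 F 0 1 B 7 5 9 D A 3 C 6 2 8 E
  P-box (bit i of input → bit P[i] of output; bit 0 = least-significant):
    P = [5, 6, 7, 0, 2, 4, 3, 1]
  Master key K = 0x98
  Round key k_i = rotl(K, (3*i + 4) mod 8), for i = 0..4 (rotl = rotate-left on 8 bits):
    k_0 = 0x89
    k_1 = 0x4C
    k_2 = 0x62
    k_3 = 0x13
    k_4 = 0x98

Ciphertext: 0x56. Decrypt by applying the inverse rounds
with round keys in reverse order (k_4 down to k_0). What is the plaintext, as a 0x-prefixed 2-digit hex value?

0x0B

s_0 = ciphertext = 0x56
s_1 = InvRound(s_0, k_4) = 0x8C
s_2 = InvRound(s_1, k_3) = 0x1B
s_3 = InvRound(s_2, k_2) = 0xC4
s_4 = InvRound(s_3, k_1) = 0x00
s_5 = InvRound(s_4, k_0) = 0x0B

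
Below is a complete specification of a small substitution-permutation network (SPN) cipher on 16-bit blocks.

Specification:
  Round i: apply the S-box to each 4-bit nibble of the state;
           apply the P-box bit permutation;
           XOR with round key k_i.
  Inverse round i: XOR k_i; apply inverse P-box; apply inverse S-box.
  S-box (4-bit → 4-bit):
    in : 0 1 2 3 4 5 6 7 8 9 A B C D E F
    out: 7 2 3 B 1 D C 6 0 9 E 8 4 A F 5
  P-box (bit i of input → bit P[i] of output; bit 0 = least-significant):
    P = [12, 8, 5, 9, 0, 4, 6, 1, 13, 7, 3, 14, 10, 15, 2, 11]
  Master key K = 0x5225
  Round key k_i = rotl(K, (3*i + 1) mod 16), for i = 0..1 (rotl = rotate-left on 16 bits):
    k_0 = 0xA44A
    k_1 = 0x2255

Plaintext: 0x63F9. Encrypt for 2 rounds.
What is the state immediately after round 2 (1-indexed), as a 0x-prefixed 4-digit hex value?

0xDAFD

s_0 = plaintext = 0x63F9
s_1 = Round(s_0, k_0) = 0xDE8F
s_2 = Round(s_1, k_1) = 0xDAFD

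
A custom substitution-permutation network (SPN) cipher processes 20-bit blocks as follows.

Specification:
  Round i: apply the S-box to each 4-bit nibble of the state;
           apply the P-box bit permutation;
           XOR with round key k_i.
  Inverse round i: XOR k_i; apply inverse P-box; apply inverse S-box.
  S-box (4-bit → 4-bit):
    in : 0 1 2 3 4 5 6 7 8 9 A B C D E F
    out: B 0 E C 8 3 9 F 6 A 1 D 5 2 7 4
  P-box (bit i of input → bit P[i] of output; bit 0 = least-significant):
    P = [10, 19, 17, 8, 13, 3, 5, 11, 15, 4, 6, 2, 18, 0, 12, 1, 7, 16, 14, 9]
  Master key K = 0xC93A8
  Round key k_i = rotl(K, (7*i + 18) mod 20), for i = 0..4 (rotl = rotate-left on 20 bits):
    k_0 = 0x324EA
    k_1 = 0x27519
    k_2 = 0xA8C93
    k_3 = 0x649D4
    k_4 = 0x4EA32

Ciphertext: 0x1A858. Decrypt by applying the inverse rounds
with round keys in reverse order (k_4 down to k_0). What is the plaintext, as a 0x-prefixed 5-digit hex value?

s_0 = ciphertext = 0x1A858
s_1 = InvRound(s_0, k_4) = 0x26F81
s_2 = InvRound(s_1, k_3) = 0x452AA
s_3 = InvRound(s_2, k_2) = 0x3E52E
s_4 = InvRound(s_3, k_1) = 0xD20F1
s_5 = InvRound(s_4, k_0) = 0x10DDE

0x10DDE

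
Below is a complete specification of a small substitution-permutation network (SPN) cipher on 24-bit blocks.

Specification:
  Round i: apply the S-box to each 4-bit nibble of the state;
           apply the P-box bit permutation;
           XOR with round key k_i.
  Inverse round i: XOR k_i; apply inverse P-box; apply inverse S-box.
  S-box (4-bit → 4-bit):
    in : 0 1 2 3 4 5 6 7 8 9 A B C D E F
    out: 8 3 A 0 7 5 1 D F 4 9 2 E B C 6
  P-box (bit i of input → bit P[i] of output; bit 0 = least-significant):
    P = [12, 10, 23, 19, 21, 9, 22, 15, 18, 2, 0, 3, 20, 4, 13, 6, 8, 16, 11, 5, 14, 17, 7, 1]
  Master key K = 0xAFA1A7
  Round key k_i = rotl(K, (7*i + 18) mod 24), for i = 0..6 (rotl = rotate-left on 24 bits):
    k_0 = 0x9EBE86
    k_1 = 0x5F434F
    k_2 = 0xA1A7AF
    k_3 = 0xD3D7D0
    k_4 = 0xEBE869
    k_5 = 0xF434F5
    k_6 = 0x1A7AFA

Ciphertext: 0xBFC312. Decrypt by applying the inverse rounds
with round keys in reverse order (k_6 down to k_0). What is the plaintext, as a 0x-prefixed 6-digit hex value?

s_0 = ciphertext = 0xBFC312
s_1 = InvRound(s_0, k_6) = 0x98EAA5
s_2 = InvRound(s_1, k_5) = 0x69268D
s_3 = InvRound(s_2, k_4) = 0x4E0B2F
s_4 = InvRound(s_3, k_3) = 0x7CD808
s_5 = InvRound(s_4, k_2) = 0x7854F8
s_6 = InvRound(s_5, k_1) = 0xCDB411
s_7 = InvRound(s_6, k_0) = 0xCF1FF3

0xCF1FF3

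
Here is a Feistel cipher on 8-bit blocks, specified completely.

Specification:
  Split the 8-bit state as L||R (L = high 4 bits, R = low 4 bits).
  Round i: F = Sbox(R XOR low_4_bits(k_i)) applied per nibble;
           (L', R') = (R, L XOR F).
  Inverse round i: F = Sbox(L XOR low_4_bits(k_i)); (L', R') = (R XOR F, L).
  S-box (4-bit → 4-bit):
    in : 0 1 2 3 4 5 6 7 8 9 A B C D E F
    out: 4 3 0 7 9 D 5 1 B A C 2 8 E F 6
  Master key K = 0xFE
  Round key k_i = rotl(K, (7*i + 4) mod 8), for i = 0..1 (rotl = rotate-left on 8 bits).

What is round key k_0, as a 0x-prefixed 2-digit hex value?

0xEF

K = 0xFE
k_0 = rotl(K, (7*0+4) mod 8) = rotl(K, 4) = 0xEF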